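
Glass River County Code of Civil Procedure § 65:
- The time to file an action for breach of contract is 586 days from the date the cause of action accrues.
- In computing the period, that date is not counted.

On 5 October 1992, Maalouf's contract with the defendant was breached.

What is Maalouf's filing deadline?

586 days after 5 October 1992 is May 14, 1994.

May 14, 1994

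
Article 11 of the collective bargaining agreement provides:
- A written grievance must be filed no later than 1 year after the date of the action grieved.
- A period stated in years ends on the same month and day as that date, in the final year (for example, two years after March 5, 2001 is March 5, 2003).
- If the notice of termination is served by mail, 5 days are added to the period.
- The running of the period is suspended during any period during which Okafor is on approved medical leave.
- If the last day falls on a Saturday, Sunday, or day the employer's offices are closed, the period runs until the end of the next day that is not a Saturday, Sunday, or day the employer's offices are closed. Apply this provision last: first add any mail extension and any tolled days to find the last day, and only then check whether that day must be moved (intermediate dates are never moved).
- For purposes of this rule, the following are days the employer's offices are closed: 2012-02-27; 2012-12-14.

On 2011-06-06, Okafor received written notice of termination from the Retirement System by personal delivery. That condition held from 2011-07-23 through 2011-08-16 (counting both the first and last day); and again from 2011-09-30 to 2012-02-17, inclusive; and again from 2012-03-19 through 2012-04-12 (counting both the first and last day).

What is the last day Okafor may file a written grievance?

1 year after 2011-06-06 is June 6, 2012.
Service was not by mail, so no mail extension applies.
From July 23, 2011 through August 16, 2011 inclusive is 25 days; tolling adds 25 days: June 6, 2012 + 25 days = July 1, 2012.
From September 30, 2011 through February 17, 2012 inclusive is 141 days; tolling adds 141 days: July 1, 2012 + 141 days = November 19, 2012.
From March 19, 2012 through April 12, 2012 inclusive is 25 days; tolling adds 25 days: November 19, 2012 + 25 days = December 14, 2012.
December 14, 2012 is a listed holiday; December 15, 2012 is Saturday; December 16, 2012 is Sunday. The next qualifying day is December 17, 2012.

December 17, 2012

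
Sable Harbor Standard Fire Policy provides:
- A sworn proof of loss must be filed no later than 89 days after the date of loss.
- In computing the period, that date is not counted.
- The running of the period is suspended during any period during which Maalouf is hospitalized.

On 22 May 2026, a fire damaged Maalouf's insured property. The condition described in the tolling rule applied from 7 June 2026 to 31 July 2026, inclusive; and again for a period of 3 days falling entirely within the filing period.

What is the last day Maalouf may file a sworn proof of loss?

October 16, 2026

89 days after 22 May 2026 is August 19, 2026.
From June 7, 2026 through July 31, 2026 inclusive is 55 days; tolling adds 55 days: August 19, 2026 + 55 days = October 13, 2026.
Tolling adds 3 days: October 13, 2026 + 3 days = October 16, 2026.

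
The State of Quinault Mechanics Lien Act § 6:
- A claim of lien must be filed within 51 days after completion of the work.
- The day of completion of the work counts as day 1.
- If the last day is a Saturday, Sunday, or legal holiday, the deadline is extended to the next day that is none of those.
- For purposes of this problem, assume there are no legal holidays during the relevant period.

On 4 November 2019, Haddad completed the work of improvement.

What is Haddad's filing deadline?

Counting 4 November 2019 as day 1, day 51 is December 24, 2019.
December 24, 2019 is a Tuesday and not a legal holiday, so no extension applies.

December 24, 2019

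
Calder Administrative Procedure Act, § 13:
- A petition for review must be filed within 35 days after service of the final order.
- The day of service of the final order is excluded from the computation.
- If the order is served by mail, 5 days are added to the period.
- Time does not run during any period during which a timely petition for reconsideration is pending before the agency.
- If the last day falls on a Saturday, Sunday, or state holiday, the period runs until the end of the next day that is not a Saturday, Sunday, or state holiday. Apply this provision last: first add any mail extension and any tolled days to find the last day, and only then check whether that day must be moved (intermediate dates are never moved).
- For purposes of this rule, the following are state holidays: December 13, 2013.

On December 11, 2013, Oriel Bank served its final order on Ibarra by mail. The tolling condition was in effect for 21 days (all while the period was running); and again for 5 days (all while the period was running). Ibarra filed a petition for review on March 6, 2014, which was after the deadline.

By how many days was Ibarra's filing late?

35 days after December 11, 2013 is January 15, 2014.
Service was by mail, adding 5 days: January 15, 2014 + 5 days = January 20, 2014.
Tolling adds 21 days: January 20, 2014 + 21 days = February 10, 2014.
Tolling adds 5 days: February 10, 2014 + 5 days = February 15, 2014.
February 15, 2014 is Saturday; February 16, 2014 is Sunday. The next qualifying day is February 17, 2014.
The deadline is February 17, 2014; from February 17, 2014 to March 6, 2014 is 17 days.

17 days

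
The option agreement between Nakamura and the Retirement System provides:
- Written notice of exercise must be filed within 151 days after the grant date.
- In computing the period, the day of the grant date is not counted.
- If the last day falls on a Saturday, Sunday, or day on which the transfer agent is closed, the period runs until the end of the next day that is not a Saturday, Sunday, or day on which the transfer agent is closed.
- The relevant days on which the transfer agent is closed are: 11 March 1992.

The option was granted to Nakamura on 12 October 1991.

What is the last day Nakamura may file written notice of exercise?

151 days after 12 October 1991 is March 11, 1992.
March 11, 1992 is a listed holiday. The next qualifying day is March 12, 1992.

March 12, 1992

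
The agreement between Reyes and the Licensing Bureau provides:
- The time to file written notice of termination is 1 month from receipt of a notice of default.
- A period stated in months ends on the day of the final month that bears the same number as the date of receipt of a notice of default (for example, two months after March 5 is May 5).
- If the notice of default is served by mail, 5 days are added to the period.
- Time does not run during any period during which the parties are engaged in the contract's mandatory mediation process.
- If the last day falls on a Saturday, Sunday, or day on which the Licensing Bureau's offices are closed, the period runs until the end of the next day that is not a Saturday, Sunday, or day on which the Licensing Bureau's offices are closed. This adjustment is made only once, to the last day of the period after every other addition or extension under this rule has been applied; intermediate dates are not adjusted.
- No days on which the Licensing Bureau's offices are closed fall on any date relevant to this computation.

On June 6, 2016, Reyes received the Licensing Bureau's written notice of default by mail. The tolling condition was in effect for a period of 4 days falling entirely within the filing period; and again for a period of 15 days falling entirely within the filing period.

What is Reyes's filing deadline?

August 1, 2016

1 month after June 6, 2016 is July 6, 2016.
Service was by mail, adding 5 days: July 6, 2016 + 5 days = July 11, 2016.
Tolling adds 4 days: July 11, 2016 + 4 days = July 15, 2016.
Tolling adds 15 days: July 15, 2016 + 15 days = July 30, 2016.
July 30, 2016 is Saturday; July 31, 2016 is Sunday. The next qualifying day is August 1, 2016.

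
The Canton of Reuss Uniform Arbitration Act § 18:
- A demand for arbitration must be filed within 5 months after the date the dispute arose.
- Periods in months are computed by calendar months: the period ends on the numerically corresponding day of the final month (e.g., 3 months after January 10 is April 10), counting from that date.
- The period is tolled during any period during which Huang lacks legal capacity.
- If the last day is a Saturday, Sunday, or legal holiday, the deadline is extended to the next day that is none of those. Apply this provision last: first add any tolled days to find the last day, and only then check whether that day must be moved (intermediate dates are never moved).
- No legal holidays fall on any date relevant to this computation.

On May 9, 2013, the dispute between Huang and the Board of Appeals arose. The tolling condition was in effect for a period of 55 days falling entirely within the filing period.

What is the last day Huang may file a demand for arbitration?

December 3, 2013

5 months after May 9, 2013 is October 9, 2013.
Tolling adds 55 days: October 9, 2013 + 55 days = December 3, 2013.
December 3, 2013 is a Tuesday and not a legal holiday, so no extension applies.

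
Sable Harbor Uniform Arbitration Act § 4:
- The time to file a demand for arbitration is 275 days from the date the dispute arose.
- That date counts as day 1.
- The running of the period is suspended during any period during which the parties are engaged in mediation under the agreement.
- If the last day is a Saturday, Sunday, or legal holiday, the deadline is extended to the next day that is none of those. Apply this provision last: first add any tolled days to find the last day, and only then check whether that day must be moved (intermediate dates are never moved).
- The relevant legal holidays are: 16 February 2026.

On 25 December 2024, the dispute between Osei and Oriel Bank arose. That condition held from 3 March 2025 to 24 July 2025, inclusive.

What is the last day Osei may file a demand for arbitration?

Counting 25 December 2024 as day 1, day 275 is September 25, 2025.
From March 3, 2025 through July 24, 2025 inclusive is 144 days; tolling adds 144 days: September 25, 2025 + 144 days = February 16, 2026.
February 16, 2026 is a listed holiday. The next qualifying day is February 17, 2026.

February 17, 2026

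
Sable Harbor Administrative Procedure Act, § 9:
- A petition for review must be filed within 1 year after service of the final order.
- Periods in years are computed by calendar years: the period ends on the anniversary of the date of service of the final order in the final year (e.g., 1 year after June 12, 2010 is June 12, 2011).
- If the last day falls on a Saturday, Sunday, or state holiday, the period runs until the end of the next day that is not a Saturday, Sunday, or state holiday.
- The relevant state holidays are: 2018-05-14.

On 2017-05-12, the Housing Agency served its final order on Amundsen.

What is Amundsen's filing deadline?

May 15, 2018

1 year after 2017-05-12 is May 12, 2018.
May 12, 2018 is Saturday; May 13, 2018 is Sunday; May 14, 2018 is a listed holiday. The next qualifying day is May 15, 2018.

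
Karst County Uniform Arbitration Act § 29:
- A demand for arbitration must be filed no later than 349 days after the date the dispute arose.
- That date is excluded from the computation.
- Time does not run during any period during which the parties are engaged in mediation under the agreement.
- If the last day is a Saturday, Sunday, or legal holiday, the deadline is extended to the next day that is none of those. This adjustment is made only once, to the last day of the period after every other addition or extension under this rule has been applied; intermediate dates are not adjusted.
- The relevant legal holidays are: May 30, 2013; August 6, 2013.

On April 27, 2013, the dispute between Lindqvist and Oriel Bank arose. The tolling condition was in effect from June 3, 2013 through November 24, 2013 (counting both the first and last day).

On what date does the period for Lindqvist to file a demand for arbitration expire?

349 days after April 27, 2013 is April 11, 2014.
From June 3, 2013 through November 24, 2013 inclusive is 175 days; tolling adds 175 days: April 11, 2014 + 175 days = October 3, 2014.
October 3, 2014 is a Friday and not a legal holiday, so no extension applies.

October 3, 2014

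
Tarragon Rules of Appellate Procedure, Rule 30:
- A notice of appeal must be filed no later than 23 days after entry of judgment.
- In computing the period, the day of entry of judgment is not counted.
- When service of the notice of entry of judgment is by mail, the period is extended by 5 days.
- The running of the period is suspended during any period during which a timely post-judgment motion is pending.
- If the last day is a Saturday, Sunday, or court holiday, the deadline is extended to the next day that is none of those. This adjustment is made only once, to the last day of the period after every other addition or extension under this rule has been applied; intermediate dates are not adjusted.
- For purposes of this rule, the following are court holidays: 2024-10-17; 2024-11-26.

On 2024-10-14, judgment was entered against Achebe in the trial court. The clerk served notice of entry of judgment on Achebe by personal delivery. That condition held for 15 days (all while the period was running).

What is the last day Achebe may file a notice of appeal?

23 days after 2024-10-14 is November 6, 2024.
Service was not by mail, so no mail extension applies.
Tolling adds 15 days: November 6, 2024 + 15 days = November 21, 2024.
November 21, 2024 is a Thursday and not a court holiday, so no extension applies.

November 21, 2024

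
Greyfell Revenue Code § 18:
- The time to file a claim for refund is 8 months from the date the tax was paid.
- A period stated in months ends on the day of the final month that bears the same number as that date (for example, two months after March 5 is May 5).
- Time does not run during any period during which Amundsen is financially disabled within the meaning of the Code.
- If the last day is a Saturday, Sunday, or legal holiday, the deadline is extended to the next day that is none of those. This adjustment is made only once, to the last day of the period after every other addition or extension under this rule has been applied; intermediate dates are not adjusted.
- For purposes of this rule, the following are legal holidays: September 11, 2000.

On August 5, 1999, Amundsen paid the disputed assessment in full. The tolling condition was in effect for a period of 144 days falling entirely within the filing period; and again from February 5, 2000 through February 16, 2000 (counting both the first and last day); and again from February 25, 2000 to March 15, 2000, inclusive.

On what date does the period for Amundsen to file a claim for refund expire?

September 28, 2000

8 months after August 5, 1999 is April 5, 2000.
Tolling adds 144 days: April 5, 2000 + 144 days = August 27, 2000.
From February 5, 2000 through February 16, 2000 inclusive is 12 days; tolling adds 12 days: August 27, 2000 + 12 days = September 8, 2000.
From February 25, 2000 through March 15, 2000 inclusive is 20 days; tolling adds 20 days: September 8, 2000 + 20 days = September 28, 2000.
September 28, 2000 is a Thursday and not a legal holiday, so no extension applies.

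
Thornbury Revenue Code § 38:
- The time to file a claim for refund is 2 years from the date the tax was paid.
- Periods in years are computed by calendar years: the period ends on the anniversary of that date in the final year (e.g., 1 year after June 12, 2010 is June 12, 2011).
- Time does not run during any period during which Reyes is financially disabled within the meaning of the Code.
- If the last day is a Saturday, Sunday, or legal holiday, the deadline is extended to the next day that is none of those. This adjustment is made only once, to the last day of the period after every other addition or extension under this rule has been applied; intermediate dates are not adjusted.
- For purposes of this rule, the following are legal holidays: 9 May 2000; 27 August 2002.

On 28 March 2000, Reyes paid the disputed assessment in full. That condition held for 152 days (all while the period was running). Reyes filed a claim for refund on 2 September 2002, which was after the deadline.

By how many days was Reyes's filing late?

2 years after 28 March 2000 is March 28, 2002.
Tolling adds 152 days: March 28, 2002 + 152 days = August 27, 2002.
August 27, 2002 is a listed holiday. The next qualifying day is August 28, 2002.
The deadline is August 28, 2002; from August 28, 2002 to September 2, 2002 is 5 days.

5 days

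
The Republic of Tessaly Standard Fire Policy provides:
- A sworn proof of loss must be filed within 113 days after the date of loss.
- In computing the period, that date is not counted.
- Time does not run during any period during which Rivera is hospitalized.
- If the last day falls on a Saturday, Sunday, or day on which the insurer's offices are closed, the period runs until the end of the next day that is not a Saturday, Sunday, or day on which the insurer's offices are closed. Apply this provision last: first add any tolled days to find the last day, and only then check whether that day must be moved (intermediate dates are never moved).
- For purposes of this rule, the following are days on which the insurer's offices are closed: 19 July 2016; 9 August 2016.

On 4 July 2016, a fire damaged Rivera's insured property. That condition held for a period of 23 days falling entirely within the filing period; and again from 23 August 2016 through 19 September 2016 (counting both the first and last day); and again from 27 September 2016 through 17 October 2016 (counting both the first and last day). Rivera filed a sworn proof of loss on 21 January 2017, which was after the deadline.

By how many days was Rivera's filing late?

16 days

113 days after 4 July 2016 is October 25, 2016.
Tolling adds 23 days: October 25, 2016 + 23 days = November 17, 2016.
From August 23, 2016 through September 19, 2016 inclusive is 28 days; tolling adds 28 days: November 17, 2016 + 28 days = December 15, 2016.
From September 27, 2016 through October 17, 2016 inclusive is 21 days; tolling adds 21 days: December 15, 2016 + 21 days = January 5, 2017.
January 5, 2017 is a Thursday and not a day on which the insurer's offices are closed, so no extension applies.
The deadline is January 5, 2017; from January 5, 2017 to January 21, 2017 is 16 days.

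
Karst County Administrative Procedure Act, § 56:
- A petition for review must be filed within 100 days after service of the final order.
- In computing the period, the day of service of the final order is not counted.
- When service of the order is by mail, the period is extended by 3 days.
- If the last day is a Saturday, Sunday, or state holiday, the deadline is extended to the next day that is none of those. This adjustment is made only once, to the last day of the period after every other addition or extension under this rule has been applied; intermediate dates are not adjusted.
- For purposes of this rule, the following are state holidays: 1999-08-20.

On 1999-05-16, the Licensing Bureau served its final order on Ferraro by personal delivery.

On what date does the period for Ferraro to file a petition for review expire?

100 days after 1999-05-16 is August 24, 1999.
Service was not by mail, so no mail extension applies.
August 24, 1999 is a Tuesday and not a state holiday, so no extension applies.

August 24, 1999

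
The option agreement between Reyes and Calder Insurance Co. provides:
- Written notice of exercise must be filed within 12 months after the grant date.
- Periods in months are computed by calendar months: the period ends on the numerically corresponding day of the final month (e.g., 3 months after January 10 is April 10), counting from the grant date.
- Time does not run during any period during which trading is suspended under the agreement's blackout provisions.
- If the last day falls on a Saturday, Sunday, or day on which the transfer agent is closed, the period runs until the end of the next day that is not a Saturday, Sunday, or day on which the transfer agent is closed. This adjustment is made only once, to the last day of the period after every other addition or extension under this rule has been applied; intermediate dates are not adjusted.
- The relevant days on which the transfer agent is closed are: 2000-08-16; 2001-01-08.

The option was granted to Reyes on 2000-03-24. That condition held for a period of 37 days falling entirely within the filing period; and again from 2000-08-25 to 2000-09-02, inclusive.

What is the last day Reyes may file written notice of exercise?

12 months after 2000-03-24 is March 24, 2001.
Tolling adds 37 days: March 24, 2001 + 37 days = April 30, 2001.
From August 25, 2000 through September 2, 2000 inclusive is 9 days; tolling adds 9 days: April 30, 2001 + 9 days = May 9, 2001.
May 9, 2001 is a Wednesday and not a day on which the transfer agent is closed, so no extension applies.

May 9, 2001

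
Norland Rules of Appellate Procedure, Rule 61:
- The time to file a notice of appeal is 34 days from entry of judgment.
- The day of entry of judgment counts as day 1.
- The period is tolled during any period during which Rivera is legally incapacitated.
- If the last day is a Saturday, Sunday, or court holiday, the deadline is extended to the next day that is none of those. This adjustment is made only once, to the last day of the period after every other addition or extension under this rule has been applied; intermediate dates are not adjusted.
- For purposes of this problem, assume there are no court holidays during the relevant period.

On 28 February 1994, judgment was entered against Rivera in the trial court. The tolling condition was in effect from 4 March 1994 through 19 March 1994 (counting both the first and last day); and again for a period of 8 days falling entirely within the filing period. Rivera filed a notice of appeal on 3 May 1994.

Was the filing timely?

No

Counting 28 February 1994 as day 1, day 34 is April 2, 1994.
From March 4, 1994 through March 19, 1994 inclusive is 16 days; tolling adds 16 days: April 2, 1994 + 16 days = April 18, 1994.
Tolling adds 8 days: April 18, 1994 + 8 days = April 26, 1994.
April 26, 1994 is a Tuesday and not a court holiday, so no extension applies.
The deadline is April 26, 1994; the filing on May 3, 1994 is after that date.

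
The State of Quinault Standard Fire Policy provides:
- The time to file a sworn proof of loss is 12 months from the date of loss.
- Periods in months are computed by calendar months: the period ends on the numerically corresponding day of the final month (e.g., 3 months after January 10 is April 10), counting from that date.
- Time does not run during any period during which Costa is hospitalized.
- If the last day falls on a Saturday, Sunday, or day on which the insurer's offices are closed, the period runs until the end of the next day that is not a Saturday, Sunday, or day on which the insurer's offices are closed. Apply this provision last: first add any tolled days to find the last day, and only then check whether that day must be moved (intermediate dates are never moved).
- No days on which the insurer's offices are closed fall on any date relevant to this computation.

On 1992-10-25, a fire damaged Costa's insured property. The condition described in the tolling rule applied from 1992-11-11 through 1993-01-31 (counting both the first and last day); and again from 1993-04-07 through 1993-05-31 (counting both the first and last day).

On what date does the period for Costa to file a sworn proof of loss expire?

12 months after 1992-10-25 is October 25, 1993.
From November 11, 1992 through January 31, 1993 inclusive is 82 days; tolling adds 82 days: October 25, 1993 + 82 days = January 15, 1994.
From April 7, 1993 through May 31, 1993 inclusive is 55 days; tolling adds 55 days: January 15, 1994 + 55 days = March 11, 1994.
March 11, 1994 is a Friday and not a day on which the insurer's offices are closed, so no extension applies.

March 11, 1994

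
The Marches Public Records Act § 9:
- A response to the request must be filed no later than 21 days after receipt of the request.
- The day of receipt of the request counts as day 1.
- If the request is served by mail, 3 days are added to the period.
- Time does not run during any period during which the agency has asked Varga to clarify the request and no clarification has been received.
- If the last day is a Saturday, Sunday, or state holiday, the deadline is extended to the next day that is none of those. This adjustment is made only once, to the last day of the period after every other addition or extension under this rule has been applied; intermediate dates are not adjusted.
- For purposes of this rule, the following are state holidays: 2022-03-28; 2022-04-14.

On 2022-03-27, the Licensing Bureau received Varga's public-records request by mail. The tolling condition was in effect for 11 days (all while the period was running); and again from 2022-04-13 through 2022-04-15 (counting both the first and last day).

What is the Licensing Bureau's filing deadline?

Counting 2022-03-27 as day 1, day 21 is April 16, 2022.
Service was by mail, adding 3 days: April 16, 2022 + 3 days = April 19, 2022.
Tolling adds 11 days: April 19, 2022 + 11 days = April 30, 2022.
From April 13, 2022 through April 15, 2022 inclusive is 3 days; tolling adds 3 days: April 30, 2022 + 3 days = May 3, 2022.
May 3, 2022 is a Tuesday and not a state holiday, so no extension applies.

May 3, 2022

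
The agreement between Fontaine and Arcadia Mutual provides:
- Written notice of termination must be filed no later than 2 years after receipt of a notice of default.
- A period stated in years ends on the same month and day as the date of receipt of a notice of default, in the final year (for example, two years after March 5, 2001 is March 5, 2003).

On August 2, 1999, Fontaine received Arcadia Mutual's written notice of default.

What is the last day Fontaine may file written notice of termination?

August 2, 2001

2 years after August 2, 1999 is August 2, 2001.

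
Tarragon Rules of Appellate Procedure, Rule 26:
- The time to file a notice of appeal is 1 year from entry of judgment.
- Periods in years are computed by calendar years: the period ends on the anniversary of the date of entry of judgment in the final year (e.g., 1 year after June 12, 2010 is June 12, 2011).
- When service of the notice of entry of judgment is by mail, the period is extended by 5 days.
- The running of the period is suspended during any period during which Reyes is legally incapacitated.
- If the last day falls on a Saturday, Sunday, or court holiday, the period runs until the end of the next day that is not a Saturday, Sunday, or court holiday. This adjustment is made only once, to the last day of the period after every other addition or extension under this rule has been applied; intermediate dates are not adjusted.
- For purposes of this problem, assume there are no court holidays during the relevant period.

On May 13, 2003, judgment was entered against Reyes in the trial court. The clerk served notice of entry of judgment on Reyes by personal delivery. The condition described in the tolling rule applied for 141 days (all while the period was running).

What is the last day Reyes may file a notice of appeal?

October 1, 2004

1 year after May 13, 2003 is May 13, 2004.
Service was not by mail, so no mail extension applies.
Tolling adds 141 days: May 13, 2004 + 141 days = October 1, 2004.
October 1, 2004 is a Friday and not a court holiday, so no extension applies.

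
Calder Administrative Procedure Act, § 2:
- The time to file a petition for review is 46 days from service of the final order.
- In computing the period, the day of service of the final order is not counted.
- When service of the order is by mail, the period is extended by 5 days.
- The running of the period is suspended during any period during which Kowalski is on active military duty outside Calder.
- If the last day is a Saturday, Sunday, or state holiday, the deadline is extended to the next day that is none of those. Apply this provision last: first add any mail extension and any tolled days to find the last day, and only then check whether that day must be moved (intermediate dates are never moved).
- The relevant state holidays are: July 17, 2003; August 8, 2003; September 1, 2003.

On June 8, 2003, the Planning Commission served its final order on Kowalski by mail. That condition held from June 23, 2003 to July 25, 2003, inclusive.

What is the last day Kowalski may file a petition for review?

46 days after June 8, 2003 is July 24, 2003.
Service was by mail, adding 5 days: July 24, 2003 + 5 days = July 29, 2003.
From June 23, 2003 through July 25, 2003 inclusive is 33 days; tolling adds 33 days: July 29, 2003 + 33 days = August 31, 2003.
August 31, 2003 is Sunday; September 1, 2003 is a listed holiday. The next qualifying day is September 2, 2003.

September 2, 2003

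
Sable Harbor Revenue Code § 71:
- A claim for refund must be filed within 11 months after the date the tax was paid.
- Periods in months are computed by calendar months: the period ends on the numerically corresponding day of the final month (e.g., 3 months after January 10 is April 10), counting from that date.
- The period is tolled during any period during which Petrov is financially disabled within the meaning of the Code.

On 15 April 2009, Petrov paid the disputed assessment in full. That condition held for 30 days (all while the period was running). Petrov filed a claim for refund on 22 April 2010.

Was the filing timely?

11 months after 15 April 2009 is March 15, 2010.
Tolling adds 30 days: March 15, 2010 + 30 days = April 14, 2010.
The deadline is April 14, 2010; the filing on April 22, 2010 is after that date.

No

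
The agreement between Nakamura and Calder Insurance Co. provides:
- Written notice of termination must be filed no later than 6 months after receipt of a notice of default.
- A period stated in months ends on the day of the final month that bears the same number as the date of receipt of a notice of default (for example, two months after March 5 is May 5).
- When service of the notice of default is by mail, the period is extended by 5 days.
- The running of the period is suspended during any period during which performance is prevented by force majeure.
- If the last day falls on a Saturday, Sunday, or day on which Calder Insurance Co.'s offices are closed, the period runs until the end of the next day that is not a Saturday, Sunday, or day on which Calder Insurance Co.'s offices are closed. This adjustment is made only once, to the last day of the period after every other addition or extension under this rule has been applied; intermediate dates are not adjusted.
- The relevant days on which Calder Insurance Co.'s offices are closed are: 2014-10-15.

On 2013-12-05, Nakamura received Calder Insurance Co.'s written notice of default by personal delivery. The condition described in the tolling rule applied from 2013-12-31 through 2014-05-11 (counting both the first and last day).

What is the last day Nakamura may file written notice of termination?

October 16, 2014

6 months after 2013-12-05 is June 5, 2014.
Service was not by mail, so no mail extension applies.
From December 31, 2013 through May 11, 2014 inclusive is 132 days; tolling adds 132 days: June 5, 2014 + 132 days = October 15, 2014.
October 15, 2014 is a listed holiday. The next qualifying day is October 16, 2014.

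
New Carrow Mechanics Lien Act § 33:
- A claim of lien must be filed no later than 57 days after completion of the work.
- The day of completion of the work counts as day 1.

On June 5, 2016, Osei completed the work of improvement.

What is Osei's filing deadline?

July 31, 2016

Counting June 5, 2016 as day 1, day 57 is July 31, 2016.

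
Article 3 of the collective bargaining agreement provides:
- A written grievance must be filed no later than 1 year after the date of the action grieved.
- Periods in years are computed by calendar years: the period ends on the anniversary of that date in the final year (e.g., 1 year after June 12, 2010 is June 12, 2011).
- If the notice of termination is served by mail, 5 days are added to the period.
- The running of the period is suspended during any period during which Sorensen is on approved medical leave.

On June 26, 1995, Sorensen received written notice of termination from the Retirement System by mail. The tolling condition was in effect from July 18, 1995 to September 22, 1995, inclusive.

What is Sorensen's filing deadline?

1 year after June 26, 1995 is June 26, 1996.
Service was by mail, adding 5 days: June 26, 1996 + 5 days = July 1, 1996.
From July 18, 1995 through September 22, 1995 inclusive is 67 days; tolling adds 67 days: July 1, 1996 + 67 days = September 6, 1996.

September 6, 1996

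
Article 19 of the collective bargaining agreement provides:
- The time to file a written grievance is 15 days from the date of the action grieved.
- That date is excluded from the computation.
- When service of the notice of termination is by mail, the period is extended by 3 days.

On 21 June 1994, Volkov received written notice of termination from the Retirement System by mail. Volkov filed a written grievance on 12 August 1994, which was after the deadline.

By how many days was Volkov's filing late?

15 days after 21 June 1994 is July 6, 1994.
Service was by mail, adding 3 days: July 6, 1994 + 3 days = July 9, 1994.
The deadline is July 9, 1994; from July 9, 1994 to August 12, 1994 is 34 days.

34 days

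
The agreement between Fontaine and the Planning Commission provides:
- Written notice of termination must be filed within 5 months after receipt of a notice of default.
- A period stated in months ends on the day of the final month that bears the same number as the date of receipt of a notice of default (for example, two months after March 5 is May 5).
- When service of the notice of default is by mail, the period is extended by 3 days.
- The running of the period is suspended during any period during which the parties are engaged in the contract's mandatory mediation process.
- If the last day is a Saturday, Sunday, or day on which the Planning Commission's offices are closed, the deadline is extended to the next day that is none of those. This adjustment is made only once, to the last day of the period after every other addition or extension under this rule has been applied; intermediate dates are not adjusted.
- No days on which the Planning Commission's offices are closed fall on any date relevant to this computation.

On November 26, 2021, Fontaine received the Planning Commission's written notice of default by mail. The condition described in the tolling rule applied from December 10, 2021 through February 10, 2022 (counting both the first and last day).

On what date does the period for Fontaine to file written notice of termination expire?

5 months after November 26, 2021 is April 26, 2022.
Service was by mail, adding 3 days: April 26, 2022 + 3 days = April 29, 2022.
From December 10, 2021 through February 10, 2022 inclusive is 63 days; tolling adds 63 days: April 29, 2022 + 63 days = July 1, 2022.
July 1, 2022 is a Friday and not a day on which the Planning Commission's offices are closed, so no extension applies.

July 1, 2022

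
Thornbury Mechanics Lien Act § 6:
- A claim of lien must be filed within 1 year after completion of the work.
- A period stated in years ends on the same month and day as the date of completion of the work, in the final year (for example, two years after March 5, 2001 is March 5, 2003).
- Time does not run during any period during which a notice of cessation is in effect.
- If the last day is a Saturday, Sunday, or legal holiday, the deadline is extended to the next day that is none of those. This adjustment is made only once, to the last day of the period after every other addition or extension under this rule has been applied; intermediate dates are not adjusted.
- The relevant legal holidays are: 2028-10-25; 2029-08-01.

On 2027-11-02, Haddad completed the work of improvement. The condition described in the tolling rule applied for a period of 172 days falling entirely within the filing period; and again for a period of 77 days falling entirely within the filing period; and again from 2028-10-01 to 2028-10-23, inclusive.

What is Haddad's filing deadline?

1 year after 2027-11-02 is November 2, 2028.
Tolling adds 172 days: November 2, 2028 + 172 days = April 23, 2029.
Tolling adds 77 days: April 23, 2029 + 77 days = July 9, 2029.
From October 1, 2028 through October 23, 2028 inclusive is 23 days; tolling adds 23 days: July 9, 2029 + 23 days = August 1, 2029.
August 1, 2029 is a listed holiday. The next qualifying day is August 2, 2029.

August 2, 2029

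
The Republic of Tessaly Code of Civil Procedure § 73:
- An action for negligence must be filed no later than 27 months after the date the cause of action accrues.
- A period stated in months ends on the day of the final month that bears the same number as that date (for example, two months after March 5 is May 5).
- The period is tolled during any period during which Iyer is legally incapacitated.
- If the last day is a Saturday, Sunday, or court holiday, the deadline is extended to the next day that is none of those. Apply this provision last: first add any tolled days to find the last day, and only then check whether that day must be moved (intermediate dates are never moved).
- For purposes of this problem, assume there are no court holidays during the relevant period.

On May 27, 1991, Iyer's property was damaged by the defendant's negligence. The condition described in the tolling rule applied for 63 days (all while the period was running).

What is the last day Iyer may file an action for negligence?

27 months after May 27, 1991 is August 27, 1993.
Tolling adds 63 days: August 27, 1993 + 63 days = October 29, 1993.
October 29, 1993 is a Friday and not a court holiday, so no extension applies.

October 29, 1993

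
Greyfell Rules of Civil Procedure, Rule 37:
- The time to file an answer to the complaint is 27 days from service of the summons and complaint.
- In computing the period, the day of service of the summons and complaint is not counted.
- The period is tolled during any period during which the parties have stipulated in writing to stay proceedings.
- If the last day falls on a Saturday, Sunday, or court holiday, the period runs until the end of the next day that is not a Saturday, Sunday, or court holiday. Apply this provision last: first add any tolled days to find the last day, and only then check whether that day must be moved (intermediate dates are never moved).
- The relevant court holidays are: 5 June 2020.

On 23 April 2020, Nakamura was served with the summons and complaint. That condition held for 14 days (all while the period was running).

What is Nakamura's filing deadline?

June 3, 2020

27 days after 23 April 2020 is May 20, 2020.
Tolling adds 14 days: May 20, 2020 + 14 days = June 3, 2020.
June 3, 2020 is a Wednesday and not a court holiday, so no extension applies.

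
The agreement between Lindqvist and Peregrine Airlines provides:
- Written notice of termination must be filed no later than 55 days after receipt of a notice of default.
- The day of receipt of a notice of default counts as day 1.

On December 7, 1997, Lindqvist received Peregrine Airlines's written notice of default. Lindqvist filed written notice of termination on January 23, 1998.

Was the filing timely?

Yes

Counting December 7, 1997 as day 1, day 55 is January 30, 1998.
The deadline is January 30, 1998; the filing on January 23, 1998 is on or before that date.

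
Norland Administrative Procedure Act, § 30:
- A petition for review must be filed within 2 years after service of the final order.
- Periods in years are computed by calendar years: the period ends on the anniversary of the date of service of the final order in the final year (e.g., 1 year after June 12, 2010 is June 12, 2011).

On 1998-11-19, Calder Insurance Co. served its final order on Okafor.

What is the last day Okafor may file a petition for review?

2 years after 1998-11-19 is November 19, 2000.

November 19, 2000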